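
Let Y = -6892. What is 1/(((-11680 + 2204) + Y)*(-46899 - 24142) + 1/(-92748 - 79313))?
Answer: 172061/200072373880367 ≈ 8.5999e-10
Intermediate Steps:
1/(((-11680 + 2204) + Y)*(-46899 - 24142) + 1/(-92748 - 79313)) = 1/(((-11680 + 2204) - 6892)*(-46899 - 24142) + 1/(-92748 - 79313)) = 1/((-9476 - 6892)*(-71041) + 1/(-172061)) = 1/(-16368*(-71041) - 1/172061) = 1/(1162799088 - 1/172061) = 1/(200072373880367/172061) = 172061/200072373880367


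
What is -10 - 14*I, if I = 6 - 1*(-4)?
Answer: -150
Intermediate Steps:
I = 10 (I = 6 + 4 = 10)
-10 - 14*I = -10 - 14*10 = -10 - 140 = -150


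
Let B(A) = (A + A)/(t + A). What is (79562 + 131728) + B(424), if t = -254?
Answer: 17960074/85 ≈ 2.1130e+5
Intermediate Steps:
B(A) = 2*A/(-254 + A) (B(A) = (A + A)/(-254 + A) = (2*A)/(-254 + A) = 2*A/(-254 + A))
(79562 + 131728) + B(424) = (79562 + 131728) + 2*424/(-254 + 424) = 211290 + 2*424/170 = 211290 + 2*424*(1/170) = 211290 + 424/85 = 17960074/85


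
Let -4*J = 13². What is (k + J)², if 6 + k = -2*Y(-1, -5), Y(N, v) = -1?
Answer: 34225/16 ≈ 2139.1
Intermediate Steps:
J = -169/4 (J = -¼*13² = -¼*169 = -169/4 ≈ -42.250)
k = -4 (k = -6 - 2*(-1) = -6 + 2 = -4)
(k + J)² = (-4 - 169/4)² = (-185/4)² = 34225/16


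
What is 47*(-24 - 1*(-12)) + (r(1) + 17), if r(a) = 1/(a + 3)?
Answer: -2187/4 ≈ -546.75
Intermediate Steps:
r(a) = 1/(3 + a)
47*(-24 - 1*(-12)) + (r(1) + 17) = 47*(-24 - 1*(-12)) + (1/(3 + 1) + 17) = 47*(-24 + 12) + (1/4 + 17) = 47*(-12) + (1/4 + 17) = -564 + 69/4 = -2187/4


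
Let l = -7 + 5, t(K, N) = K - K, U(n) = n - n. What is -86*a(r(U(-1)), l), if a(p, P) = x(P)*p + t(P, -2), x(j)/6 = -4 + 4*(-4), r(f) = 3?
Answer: 30960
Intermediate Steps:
U(n) = 0
t(K, N) = 0
x(j) = -120 (x(j) = 6*(-4 + 4*(-4)) = 6*(-4 - 16) = 6*(-20) = -120)
l = -2
a(p, P) = -120*p (a(p, P) = -120*p + 0 = -120*p)
-86*a(r(U(-1)), l) = -(-10320)*3 = -86*(-360) = 30960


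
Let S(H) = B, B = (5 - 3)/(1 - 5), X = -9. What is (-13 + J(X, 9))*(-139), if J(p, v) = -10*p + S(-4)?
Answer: -21267/2 ≈ -10634.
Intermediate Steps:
B = -½ (B = 2/(-4) = 2*(-¼) = -½ ≈ -0.50000)
S(H) = -½
J(p, v) = -½ - 10*p (J(p, v) = -10*p - ½ = -½ - 10*p)
(-13 + J(X, 9))*(-139) = (-13 + (-½ - 10*(-9)))*(-139) = (-13 + (-½ + 90))*(-139) = (-13 + 179/2)*(-139) = (153/2)*(-139) = -21267/2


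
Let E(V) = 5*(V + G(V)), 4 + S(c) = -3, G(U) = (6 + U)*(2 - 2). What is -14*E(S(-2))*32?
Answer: 15680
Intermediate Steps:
G(U) = 0 (G(U) = (6 + U)*0 = 0)
S(c) = -7 (S(c) = -4 - 3 = -7)
E(V) = 5*V (E(V) = 5*(V + 0) = 5*V)
-14*E(S(-2))*32 = -70*(-7)*32 = -14*(-35)*32 = 490*32 = 15680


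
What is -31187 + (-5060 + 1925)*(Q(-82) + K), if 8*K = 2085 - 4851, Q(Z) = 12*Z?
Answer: 16550317/4 ≈ 4.1376e+6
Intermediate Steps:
K = -1383/4 (K = (2085 - 4851)/8 = (⅛)*(-2766) = -1383/4 ≈ -345.75)
-31187 + (-5060 + 1925)*(Q(-82) + K) = -31187 + (-5060 + 1925)*(12*(-82) - 1383/4) = -31187 - 3135*(-984 - 1383/4) = -31187 - 3135*(-5319/4) = -31187 + 16675065/4 = 16550317/4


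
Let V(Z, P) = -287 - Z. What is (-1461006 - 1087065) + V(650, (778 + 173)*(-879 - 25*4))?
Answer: -2549008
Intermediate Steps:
(-1461006 - 1087065) + V(650, (778 + 173)*(-879 - 25*4)) = (-1461006 - 1087065) + (-287 - 1*650) = -2548071 + (-287 - 650) = -2548071 - 937 = -2549008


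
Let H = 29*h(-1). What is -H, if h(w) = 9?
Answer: -261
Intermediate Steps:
H = 261 (H = 29*9 = 261)
-H = -1*261 = -261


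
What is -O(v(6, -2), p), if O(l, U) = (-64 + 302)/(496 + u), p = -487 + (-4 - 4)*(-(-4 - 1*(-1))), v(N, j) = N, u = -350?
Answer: -119/73 ≈ -1.6301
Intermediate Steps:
p = -511 (p = -487 - (-8)*(-4 + 1) = -487 - (-8)*(-3) = -487 - 8*3 = -487 - 24 = -511)
O(l, U) = 119/73 (O(l, U) = (-64 + 302)/(496 - 350) = 238/146 = 238*(1/146) = 119/73)
-O(v(6, -2), p) = -1*119/73 = -119/73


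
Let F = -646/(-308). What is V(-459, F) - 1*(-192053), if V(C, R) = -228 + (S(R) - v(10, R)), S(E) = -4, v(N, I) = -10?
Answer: 191831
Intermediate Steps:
F = 323/154 (F = -646*(-1/308) = 323/154 ≈ 2.0974)
V(C, R) = -222 (V(C, R) = -228 + (-4 - 1*(-10)) = -228 + (-4 + 10) = -228 + 6 = -222)
V(-459, F) - 1*(-192053) = -222 - 1*(-192053) = -222 + 192053 = 191831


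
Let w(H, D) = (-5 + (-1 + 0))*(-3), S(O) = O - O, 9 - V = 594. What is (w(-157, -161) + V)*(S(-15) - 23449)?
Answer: 13295583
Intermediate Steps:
V = -585 (V = 9 - 1*594 = 9 - 594 = -585)
S(O) = 0
w(H, D) = 18 (w(H, D) = (-5 - 1)*(-3) = -6*(-3) = 18)
(w(-157, -161) + V)*(S(-15) - 23449) = (18 - 585)*(0 - 23449) = -567*(-23449) = 13295583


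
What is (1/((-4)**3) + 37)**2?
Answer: 5602689/4096 ≈ 1367.8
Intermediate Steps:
(1/((-4)**3) + 37)**2 = (1/(-64) + 37)**2 = (-1/64 + 37)**2 = (2367/64)**2 = 5602689/4096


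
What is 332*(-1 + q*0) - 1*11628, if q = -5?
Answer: -11960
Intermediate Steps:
332*(-1 + q*0) - 1*11628 = 332*(-1 - 5*0) - 1*11628 = 332*(-1 + 0) - 11628 = 332*(-1) - 11628 = -332 - 11628 = -11960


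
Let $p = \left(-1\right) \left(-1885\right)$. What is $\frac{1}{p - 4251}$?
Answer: $- \frac{1}{2366} \approx -0.00042265$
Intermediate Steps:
$p = 1885$
$\frac{1}{p - 4251} = \frac{1}{1885 - 4251} = \frac{1}{-2366} = - \frac{1}{2366}$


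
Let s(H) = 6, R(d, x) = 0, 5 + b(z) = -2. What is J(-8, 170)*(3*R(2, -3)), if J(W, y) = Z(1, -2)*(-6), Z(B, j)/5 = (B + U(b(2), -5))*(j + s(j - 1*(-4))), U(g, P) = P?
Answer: 0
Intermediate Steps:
b(z) = -7 (b(z) = -5 - 2 = -7)
Z(B, j) = 5*(-5 + B)*(6 + j) (Z(B, j) = 5*((B - 5)*(j + 6)) = 5*((-5 + B)*(6 + j)) = 5*(-5 + B)*(6 + j))
J(W, y) = 480 (J(W, y) = (-150 - 25*(-2) + 30*1 + 5*1*(-2))*(-6) = (-150 + 50 + 30 - 10)*(-6) = -80*(-6) = 480)
J(-8, 170)*(3*R(2, -3)) = 480*(3*0) = 480*0 = 0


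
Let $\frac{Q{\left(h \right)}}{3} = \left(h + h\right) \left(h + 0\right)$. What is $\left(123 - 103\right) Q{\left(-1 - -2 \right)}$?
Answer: $120$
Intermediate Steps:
$Q{\left(h \right)} = 6 h^{2}$ ($Q{\left(h \right)} = 3 \left(h + h\right) \left(h + 0\right) = 3 \cdot 2 h h = 3 \cdot 2 h^{2} = 6 h^{2}$)
$\left(123 - 103\right) Q{\left(-1 - -2 \right)} = \left(123 - 103\right) 6 \left(-1 - -2\right)^{2} = \left(123 - 103\right) 6 \left(-1 + 2\right)^{2} = 20 \cdot 6 \cdot 1^{2} = 20 \cdot 6 \cdot 1 = 20 \cdot 6 = 120$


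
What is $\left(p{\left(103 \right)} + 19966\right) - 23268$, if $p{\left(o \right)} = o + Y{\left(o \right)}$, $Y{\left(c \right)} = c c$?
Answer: $7410$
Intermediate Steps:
$Y{\left(c \right)} = c^{2}$
$p{\left(o \right)} = o + o^{2}$
$\left(p{\left(103 \right)} + 19966\right) - 23268 = \left(103 \left(1 + 103\right) + 19966\right) - 23268 = \left(103 \cdot 104 + 19966\right) - 23268 = \left(10712 + 19966\right) - 23268 = 30678 - 23268 = 7410$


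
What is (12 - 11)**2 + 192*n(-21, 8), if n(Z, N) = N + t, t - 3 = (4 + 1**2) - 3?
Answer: 2497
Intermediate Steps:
t = 5 (t = 3 + ((4 + 1**2) - 3) = 3 + ((4 + 1) - 3) = 3 + (5 - 3) = 3 + 2 = 5)
n(Z, N) = 5 + N (n(Z, N) = N + 5 = 5 + N)
(12 - 11)**2 + 192*n(-21, 8) = (12 - 11)**2 + 192*(5 + 8) = 1**2 + 192*13 = 1 + 2496 = 2497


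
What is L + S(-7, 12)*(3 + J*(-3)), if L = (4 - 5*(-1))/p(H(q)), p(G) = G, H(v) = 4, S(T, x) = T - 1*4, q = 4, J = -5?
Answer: -783/4 ≈ -195.75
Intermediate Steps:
S(T, x) = -4 + T (S(T, x) = T - 4 = -4 + T)
L = 9/4 (L = (4 - 5*(-1))/4 = (4 + 5)*(1/4) = 9*(1/4) = 9/4 ≈ 2.2500)
L + S(-7, 12)*(3 + J*(-3)) = 9/4 + (-4 - 7)*(3 - 5*(-3)) = 9/4 - 11*(3 + 15) = 9/4 - 11*18 = 9/4 - 198 = -783/4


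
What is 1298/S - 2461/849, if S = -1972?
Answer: -2977547/837114 ≈ -3.5569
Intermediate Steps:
1298/S - 2461/849 = 1298/(-1972) - 2461/849 = 1298*(-1/1972) - 2461*1/849 = -649/986 - 2461/849 = -2977547/837114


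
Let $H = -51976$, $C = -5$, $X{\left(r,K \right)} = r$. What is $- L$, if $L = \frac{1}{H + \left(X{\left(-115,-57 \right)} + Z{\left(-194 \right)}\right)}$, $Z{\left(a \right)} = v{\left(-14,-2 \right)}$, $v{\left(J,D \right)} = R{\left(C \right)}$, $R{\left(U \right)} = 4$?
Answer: $\frac{1}{52087} \approx 1.9199 \cdot 10^{-5}$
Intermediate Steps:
$v{\left(J,D \right)} = 4$
$Z{\left(a \right)} = 4$
$L = - \frac{1}{52087}$ ($L = \frac{1}{-51976 + \left(-115 + 4\right)} = \frac{1}{-51976 - 111} = \frac{1}{-52087} = - \frac{1}{52087} \approx -1.9199 \cdot 10^{-5}$)
$- L = \left(-1\right) \left(- \frac{1}{52087}\right) = \frac{1}{52087}$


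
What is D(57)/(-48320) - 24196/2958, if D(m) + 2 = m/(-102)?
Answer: -1169143151/142930560 ≈ -8.1798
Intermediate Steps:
D(m) = -2 - m/102 (D(m) = -2 + m/(-102) = -2 + m*(-1/102) = -2 - m/102)
D(57)/(-48320) - 24196/2958 = (-2 - 1/102*57)/(-48320) - 24196/2958 = (-2 - 19/34)*(-1/48320) - 24196*1/2958 = -87/34*(-1/48320) - 12098/1479 = 87/1642880 - 12098/1479 = -1169143151/142930560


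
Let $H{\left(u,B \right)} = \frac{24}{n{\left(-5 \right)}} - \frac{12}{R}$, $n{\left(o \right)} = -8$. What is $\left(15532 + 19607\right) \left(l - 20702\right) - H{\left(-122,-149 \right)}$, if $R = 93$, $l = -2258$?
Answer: $- \frac{25010534543}{31} \approx -8.0679 \cdot 10^{8}$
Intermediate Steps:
$H{\left(u,B \right)} = - \frac{97}{31}$ ($H{\left(u,B \right)} = \frac{24}{-8} - \frac{12}{93} = 24 \left(- \frac{1}{8}\right) - \frac{4}{31} = -3 - \frac{4}{31} = - \frac{97}{31}$)
$\left(15532 + 19607\right) \left(l - 20702\right) - H{\left(-122,-149 \right)} = \left(15532 + 19607\right) \left(-2258 - 20702\right) - - \frac{97}{31} = 35139 \left(-22960\right) + \frac{97}{31} = -806791440 + \frac{97}{31} = - \frac{25010534543}{31}$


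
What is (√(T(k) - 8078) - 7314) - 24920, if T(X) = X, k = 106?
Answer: -32234 + 2*I*√1993 ≈ -32234.0 + 89.286*I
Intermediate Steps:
(√(T(k) - 8078) - 7314) - 24920 = (√(106 - 8078) - 7314) - 24920 = (√(-7972) - 7314) - 24920 = (2*I*√1993 - 7314) - 24920 = (-7314 + 2*I*√1993) - 24920 = -32234 + 2*I*√1993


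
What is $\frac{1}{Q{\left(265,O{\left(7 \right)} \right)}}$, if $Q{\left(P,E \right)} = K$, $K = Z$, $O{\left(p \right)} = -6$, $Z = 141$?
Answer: $\frac{1}{141} \approx 0.0070922$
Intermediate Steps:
$K = 141$
$Q{\left(P,E \right)} = 141$
$\frac{1}{Q{\left(265,O{\left(7 \right)} \right)}} = \frac{1}{141}$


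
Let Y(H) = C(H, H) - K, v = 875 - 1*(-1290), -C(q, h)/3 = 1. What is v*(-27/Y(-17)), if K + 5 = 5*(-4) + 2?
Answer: -11691/4 ≈ -2922.8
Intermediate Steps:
C(q, h) = -3 (C(q, h) = -3*1 = -3)
K = -23 (K = -5 + (5*(-4) + 2) = -5 + (-20 + 2) = -5 - 18 = -23)
v = 2165 (v = 875 + 1290 = 2165)
Y(H) = 20 (Y(H) = -3 - 1*(-23) = -3 + 23 = 20)
v*(-27/Y(-17)) = 2165*(-27/20) = -11691/4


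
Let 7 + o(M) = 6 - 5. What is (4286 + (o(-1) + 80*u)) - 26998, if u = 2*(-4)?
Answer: -23358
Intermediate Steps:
u = -8
o(M) = -6 (o(M) = -7 + (6 - 5) = -7 + 1 = -6)
(4286 + (o(-1) + 80*u)) - 26998 = (4286 + (-6 + 80*(-8))) - 26998 = (4286 + (-6 - 640)) - 26998 = (4286 - 646) - 26998 = 3640 - 26998 = -23358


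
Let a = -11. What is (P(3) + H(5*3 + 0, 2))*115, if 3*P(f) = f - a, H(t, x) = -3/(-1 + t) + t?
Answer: 93955/42 ≈ 2237.0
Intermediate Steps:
H(t, x) = t - 3/(-1 + t)
P(f) = 11/3 + f/3 (P(f) = (f - 1*(-11))/3 = (f + 11)/3 = (11 + f)/3 = 11/3 + f/3)
(P(3) + H(5*3 + 0, 2))*115 = ((11/3 + (⅓)*3) + (-3 + (5*3 + 0)² - (5*3 + 0))/(-1 + (5*3 + 0)))*115 = ((11/3 + 1) + (-3 + (15 + 0)² - (15 + 0))/(-1 + (15 + 0)))*115 = (14/3 + (-3 + 15² - 1*15)/(-1 + 15))*115 = (14/3 + (-3 + 225 - 15)/14)*115 = (14/3 + (1/14)*207)*115 = (14/3 + 207/14)*115 = (817/42)*115 = 93955/42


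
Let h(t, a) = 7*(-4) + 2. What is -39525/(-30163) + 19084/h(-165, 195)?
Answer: -712907/973 ≈ -732.69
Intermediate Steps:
h(t, a) = -26 (h(t, a) = -28 + 2 = -26)
-39525/(-30163) + 19084/h(-165, 195) = -39525/(-30163) + 19084/(-26) = -39525*(-1/30163) + 19084*(-1/26) = 1275/973 - 734 = -712907/973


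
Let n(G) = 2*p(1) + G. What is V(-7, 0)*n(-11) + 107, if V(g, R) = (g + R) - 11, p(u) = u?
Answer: 269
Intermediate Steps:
V(g, R) = -11 + R + g (V(g, R) = (R + g) - 11 = -11 + R + g)
n(G) = 2 + G (n(G) = 2*1 + G = 2 + G)
V(-7, 0)*n(-11) + 107 = (-11 + 0 - 7)*(2 - 11) + 107 = -18*(-9) + 107 = 162 + 107 = 269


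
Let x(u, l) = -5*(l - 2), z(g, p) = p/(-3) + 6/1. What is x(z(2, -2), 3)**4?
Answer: 625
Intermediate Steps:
z(g, p) = 6 - p/3 (z(g, p) = p*(-1/3) + 6*1 = -p/3 + 6 = 6 - p/3)
x(u, l) = 10 - 5*l (x(u, l) = -5*(-2 + l) = 10 - 5*l)
x(z(2, -2), 3)**4 = (10 - 5*3)**4 = (10 - 15)**4 = (-5)**4 = 625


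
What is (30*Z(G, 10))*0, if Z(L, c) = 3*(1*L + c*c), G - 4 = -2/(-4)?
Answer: 0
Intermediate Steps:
G = 9/2 (G = 4 - 2/(-4) = 4 - 2*(-¼) = 4 + ½ = 9/2 ≈ 4.5000)
Z(L, c) = 3*L + 3*c² (Z(L, c) = 3*(L + c²) = 3*L + 3*c²)
(30*Z(G, 10))*0 = (30*(3*(9/2) + 3*10²))*0 = (30*(27/2 + 3*100))*0 = (30*(27/2 + 300))*0 = (30*(627/2))*0 = 9405*0 = 0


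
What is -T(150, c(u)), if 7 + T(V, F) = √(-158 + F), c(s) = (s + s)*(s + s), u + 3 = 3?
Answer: 7 - I*√158 ≈ 7.0 - 12.57*I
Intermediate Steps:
u = 0 (u = -3 + 3 = 0)
c(s) = 4*s² (c(s) = (2*s)*(2*s) = 4*s²)
T(V, F) = -7 + √(-158 + F)
-T(150, c(u)) = -(-7 + √(-158 + 4*0²)) = -(-7 + √(-158 + 4*0)) = -(-7 + √(-158 + 0)) = -(-7 + √(-158)) = -(-7 + I*√158) = 7 - I*√158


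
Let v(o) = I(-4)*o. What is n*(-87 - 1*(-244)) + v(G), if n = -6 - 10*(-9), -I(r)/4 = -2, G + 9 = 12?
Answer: 13212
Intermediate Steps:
G = 3 (G = -9 + 12 = 3)
I(r) = 8 (I(r) = -4*(-2) = 8)
v(o) = 8*o
n = 84 (n = -6 + 90 = 84)
n*(-87 - 1*(-244)) + v(G) = 84*(-87 - 1*(-244)) + 8*3 = 84*(-87 + 244) + 24 = 84*157 + 24 = 13188 + 24 = 13212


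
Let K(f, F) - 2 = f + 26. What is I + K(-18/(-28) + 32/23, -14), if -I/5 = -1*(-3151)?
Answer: -5063439/322 ≈ -15725.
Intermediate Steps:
I = -15755 (I = -(-5)*(-3151) = -5*3151 = -15755)
K(f, F) = 28 + f (K(f, F) = 2 + (f + 26) = 2 + (26 + f) = 28 + f)
I + K(-18/(-28) + 32/23, -14) = -15755 + (28 + (-18/(-28) + 32/23)) = -15755 + (28 + (-18*(-1/28) + 32*(1/23))) = -15755 + (28 + (9/14 + 32/23)) = -15755 + (28 + 655/322) = -15755 + 9671/322 = -5063439/322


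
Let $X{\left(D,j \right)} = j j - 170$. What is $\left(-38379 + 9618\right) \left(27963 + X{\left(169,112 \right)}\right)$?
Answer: $-1160132457$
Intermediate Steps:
$X{\left(D,j \right)} = -170 + j^{2}$ ($X{\left(D,j \right)} = j^{2} - 170 = -170 + j^{2}$)
$\left(-38379 + 9618\right) \left(27963 + X{\left(169,112 \right)}\right) = \left(-38379 + 9618\right) \left(27963 - \left(170 - 112^{2}\right)\right) = - 28761 \left(27963 + \left(-170 + 12544\right)\right) = - 28761 \left(27963 + 12374\right) = \left(-28761\right) 40337 = -1160132457$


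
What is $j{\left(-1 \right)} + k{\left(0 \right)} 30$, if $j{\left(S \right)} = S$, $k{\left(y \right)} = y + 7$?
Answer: $209$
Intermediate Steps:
$k{\left(y \right)} = 7 + y$
$j{\left(-1 \right)} + k{\left(0 \right)} 30 = -1 + \left(7 + 0\right) 30 = -1 + 7 \cdot 30 = -1 + 210 = 209$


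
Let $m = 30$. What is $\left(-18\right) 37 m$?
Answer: $-19980$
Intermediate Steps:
$\left(-18\right) 37 m = \left(-18\right) 37 \cdot 30 = \left(-666\right) 30 = -19980$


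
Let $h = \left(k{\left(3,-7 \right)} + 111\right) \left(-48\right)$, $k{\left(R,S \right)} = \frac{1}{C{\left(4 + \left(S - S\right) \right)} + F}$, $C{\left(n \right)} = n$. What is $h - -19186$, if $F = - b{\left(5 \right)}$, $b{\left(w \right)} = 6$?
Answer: $13882$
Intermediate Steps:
$F = -6$ ($F = \left(-1\right) 6 = -6$)
$k{\left(R,S \right)} = - \frac{1}{2}$ ($k{\left(R,S \right)} = \frac{1}{\left(4 + \left(S - S\right)\right) - 6} = \frac{1}{\left(4 + 0\right) - 6} = \frac{1}{4 - 6} = \frac{1}{-2} = - \frac{1}{2}$)
$h = -5304$ ($h = \left(- \frac{1}{2} + 111\right) \left(-48\right) = \frac{221}{2} \left(-48\right) = -5304$)
$h - -19186 = -5304 - -19186 = -5304 + 19186 = 13882$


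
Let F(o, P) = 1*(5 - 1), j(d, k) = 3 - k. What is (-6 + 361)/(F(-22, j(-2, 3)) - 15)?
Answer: -355/11 ≈ -32.273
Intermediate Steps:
F(o, P) = 4 (F(o, P) = 1*4 = 4)
(-6 + 361)/(F(-22, j(-2, 3)) - 15) = (-6 + 361)/(4 - 15) = 355/(-11) = 355*(-1/11) = -355/11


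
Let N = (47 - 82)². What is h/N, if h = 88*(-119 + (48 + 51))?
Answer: -352/245 ≈ -1.4367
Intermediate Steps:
N = 1225 (N = (-35)² = 1225)
h = -1760 (h = 88*(-119 + 99) = 88*(-20) = -1760)
h/N = -1760/1225 = -1760*1/1225 = -352/245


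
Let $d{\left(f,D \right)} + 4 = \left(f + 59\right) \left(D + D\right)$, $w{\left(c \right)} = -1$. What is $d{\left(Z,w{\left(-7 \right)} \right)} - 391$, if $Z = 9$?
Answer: $-531$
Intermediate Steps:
$d{\left(f,D \right)} = -4 + 2 D \left(59 + f\right)$ ($d{\left(f,D \right)} = -4 + \left(f + 59\right) \left(D + D\right) = -4 + \left(59 + f\right) 2 D = -4 + 2 D \left(59 + f\right)$)
$d{\left(Z,w{\left(-7 \right)} \right)} - 391 = \left(-4 + 118 \left(-1\right) + 2 \left(-1\right) 9\right) - 391 = \left(-4 - 118 - 18\right) - 391 = -140 - 391 = -531$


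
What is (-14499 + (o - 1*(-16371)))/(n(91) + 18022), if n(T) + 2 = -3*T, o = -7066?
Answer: -5194/17747 ≈ -0.29267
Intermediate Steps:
n(T) = -2 - 3*T
(-14499 + (o - 1*(-16371)))/(n(91) + 18022) = (-14499 + (-7066 - 1*(-16371)))/((-2 - 3*91) + 18022) = (-14499 + (-7066 + 16371))/((-2 - 273) + 18022) = (-14499 + 9305)/(-275 + 18022) = -5194/17747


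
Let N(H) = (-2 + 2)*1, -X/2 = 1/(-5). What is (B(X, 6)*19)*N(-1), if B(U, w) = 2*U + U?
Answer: 0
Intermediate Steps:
X = ⅖ (X = -2/(-5) = -2*(-⅕) = ⅖ ≈ 0.40000)
B(U, w) = 3*U
N(H) = 0 (N(H) = 0*1 = 0)
(B(X, 6)*19)*N(-1) = ((3*(⅖))*19)*0 = ((6/5)*19)*0 = (114/5)*0 = 0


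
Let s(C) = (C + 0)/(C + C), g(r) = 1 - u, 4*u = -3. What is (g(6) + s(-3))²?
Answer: 81/16 ≈ 5.0625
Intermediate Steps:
u = -¾ (u = (¼)*(-3) = -¾ ≈ -0.75000)
g(r) = 7/4 (g(r) = 1 - 1*(-¾) = 1 + ¾ = 7/4)
s(C) = ½ (s(C) = C/((2*C)) = C*(1/(2*C)) = ½)
(g(6) + s(-3))² = (7/4 + ½)² = (9/4)² = 81/16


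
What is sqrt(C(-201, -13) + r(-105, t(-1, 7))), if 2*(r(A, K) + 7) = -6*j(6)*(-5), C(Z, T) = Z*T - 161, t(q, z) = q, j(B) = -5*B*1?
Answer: sqrt(1995) ≈ 44.665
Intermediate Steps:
j(B) = -5*B
C(Z, T) = -161 + T*Z (C(Z, T) = T*Z - 161 = -161 + T*Z)
r(A, K) = -457 (r(A, K) = -7 + (-(-30)*6*(-5))/2 = -7 + (-6*(-30)*(-5))/2 = -7 + (180*(-5))/2 = -7 + (1/2)*(-900) = -7 - 450 = -457)
sqrt(C(-201, -13) + r(-105, t(-1, 7))) = sqrt((-161 - 13*(-201)) - 457) = sqrt((-161 + 2613) - 457) = sqrt(2452 - 457) = sqrt(1995)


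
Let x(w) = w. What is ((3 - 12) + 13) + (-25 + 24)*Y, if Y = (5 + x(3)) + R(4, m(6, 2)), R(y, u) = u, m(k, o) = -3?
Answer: -1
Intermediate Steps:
Y = 5 (Y = (5 + 3) - 3 = 8 - 3 = 5)
((3 - 12) + 13) + (-25 + 24)*Y = ((3 - 12) + 13) + (-25 + 24)*5 = (-9 + 13) - 1*5 = 4 - 5 = -1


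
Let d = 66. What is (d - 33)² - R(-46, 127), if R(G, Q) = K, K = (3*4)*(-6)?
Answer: 1161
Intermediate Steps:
K = -72 (K = 12*(-6) = -72)
R(G, Q) = -72
(d - 33)² - R(-46, 127) = (66 - 33)² - 1*(-72) = 33² + 72 = 1089 + 72 = 1161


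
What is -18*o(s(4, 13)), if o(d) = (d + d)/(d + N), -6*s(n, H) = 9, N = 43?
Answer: 108/83 ≈ 1.3012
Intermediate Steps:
s(n, H) = -3/2 (s(n, H) = -⅙*9 = -3/2)
o(d) = 2*d/(43 + d) (o(d) = (d + d)/(d + 43) = (2*d)/(43 + d) = 2*d/(43 + d))
-18*o(s(4, 13)) = -36*(-3)/(2*(43 - 3/2)) = -36*(-3)/(2*83/2) = -36*(-3)*2/(2*83) = -18*(-6/83) = 108/83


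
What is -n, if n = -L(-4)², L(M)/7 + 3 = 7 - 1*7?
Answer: 441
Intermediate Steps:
L(M) = -21 (L(M) = -21 + 7*(7 - 1*7) = -21 + 7*(7 - 7) = -21 + 7*0 = -21 + 0 = -21)
n = -441 (n = -1*(-21)² = -1*441 = -441)
-n = -1*(-441) = 441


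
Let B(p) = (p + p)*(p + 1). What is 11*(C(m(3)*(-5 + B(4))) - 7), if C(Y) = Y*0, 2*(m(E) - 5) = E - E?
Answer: -77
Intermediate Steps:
m(E) = 5 (m(E) = 5 + (E - E)/2 = 5 + (½)*0 = 5 + 0 = 5)
B(p) = 2*p*(1 + p) (B(p) = (2*p)*(1 + p) = 2*p*(1 + p))
C(Y) = 0
11*(C(m(3)*(-5 + B(4))) - 7) = 11*(0 - 7) = 11*(-7) = -77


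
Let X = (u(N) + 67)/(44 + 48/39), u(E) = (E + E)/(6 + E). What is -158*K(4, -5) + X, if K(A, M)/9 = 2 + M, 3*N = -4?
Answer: 5854967/1372 ≈ 4267.5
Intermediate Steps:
N = -4/3 (N = (⅓)*(-4) = -4/3 ≈ -1.3333)
u(E) = 2*E/(6 + E) (u(E) = (2*E)/(6 + E) = 2*E/(6 + E))
X = 2015/1372 (X = (2*(-4/3)/(6 - 4/3) + 67)/(44 + 48/39) = (2*(-4/3)/(14/3) + 67)/(44 + 48*(1/39)) = (2*(-4/3)*(3/14) + 67)/(44 + 16/13) = (-4/7 + 67)/(588/13) = (465/7)*(13/588) = 2015/1372 ≈ 1.4687)
K(A, M) = 18 + 9*M (K(A, M) = 9*(2 + M) = 18 + 9*M)
-158*K(4, -5) + X = -158*(18 + 9*(-5)) + 2015/1372 = -158*(18 - 45) + 2015/1372 = -158*(-27) + 2015/1372 = 4266 + 2015/1372 = 5854967/1372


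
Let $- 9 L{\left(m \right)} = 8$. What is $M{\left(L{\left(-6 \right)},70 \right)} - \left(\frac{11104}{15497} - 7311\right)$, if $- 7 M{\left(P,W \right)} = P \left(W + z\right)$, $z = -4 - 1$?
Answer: $\frac{7145168609}{976311} \approx 7318.5$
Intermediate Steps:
$L{\left(m \right)} = - \frac{8}{9}$ ($L{\left(m \right)} = \left(- \frac{1}{9}\right) 8 = - \frac{8}{9}$)
$z = -5$ ($z = -4 - 1 = -5$)
$M{\left(P,W \right)} = - \frac{P \left(-5 + W\right)}{7}$ ($M{\left(P,W \right)} = - \frac{P \left(W - 5\right)}{7} = - \frac{P \left(-5 + W\right)}{7}$)
$M{\left(L{\left(-6 \right)},70 \right)} - \left(\frac{11104}{15497} - 7311\right) = \frac{1}{7} \left(- \frac{8}{9}\right) \left(5 - 70\right) - \left(\frac{11104}{15497} - 7311\right) = \frac{1}{7} \left(- \frac{8}{9}\right) \left(5 - 70\right) - \left(11104 \cdot \frac{1}{15497} - 7311\right) = \frac{1}{7} \left(- \frac{8}{9}\right) \left(-65\right) - \left(\frac{11104}{15497} - 7311\right) = \frac{520}{63} - - \frac{113287463}{15497} = \frac{520}{63} + \frac{113287463}{15497} = \frac{7145168609}{976311}$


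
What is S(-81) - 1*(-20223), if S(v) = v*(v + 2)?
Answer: 26622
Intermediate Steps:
S(v) = v*(2 + v)
S(-81) - 1*(-20223) = -81*(2 - 81) - 1*(-20223) = -81*(-79) + 20223 = 6399 + 20223 = 26622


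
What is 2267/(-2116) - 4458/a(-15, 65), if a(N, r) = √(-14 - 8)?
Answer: -2267/2116 + 2229*I*√22/11 ≈ -1.0714 + 950.45*I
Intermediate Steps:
a(N, r) = I*√22 (a(N, r) = √(-22) = I*√22)
2267/(-2116) - 4458/a(-15, 65) = 2267/(-2116) - 4458*(-I*√22/22) = 2267*(-1/2116) - (-2229)*I*√22/11 = -2267/2116 + 2229*I*√22/11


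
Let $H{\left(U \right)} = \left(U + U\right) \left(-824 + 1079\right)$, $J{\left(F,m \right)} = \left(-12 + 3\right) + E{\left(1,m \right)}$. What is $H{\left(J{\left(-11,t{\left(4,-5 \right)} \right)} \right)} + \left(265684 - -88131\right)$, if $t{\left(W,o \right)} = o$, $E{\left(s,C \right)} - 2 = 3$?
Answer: $351775$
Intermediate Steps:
$E{\left(s,C \right)} = 5$ ($E{\left(s,C \right)} = 2 + 3 = 5$)
$J{\left(F,m \right)} = -4$ ($J{\left(F,m \right)} = \left(-12 + 3\right) + 5 = -9 + 5 = -4$)
$H{\left(U \right)} = 510 U$ ($H{\left(U \right)} = 2 U 255 = 510 U$)
$H{\left(J{\left(-11,t{\left(4,-5 \right)} \right)} \right)} + \left(265684 - -88131\right) = 510 \left(-4\right) + \left(265684 - -88131\right) = -2040 + \left(265684 + 88131\right) = -2040 + 353815 = 351775$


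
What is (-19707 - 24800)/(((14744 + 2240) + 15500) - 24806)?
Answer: -44507/7678 ≈ -5.7967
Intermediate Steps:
(-19707 - 24800)/(((14744 + 2240) + 15500) - 24806) = -44507/((16984 + 15500) - 24806) = -44507/(32484 - 24806) = -44507/7678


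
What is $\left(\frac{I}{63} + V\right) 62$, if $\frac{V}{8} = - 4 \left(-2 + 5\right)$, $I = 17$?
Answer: $- \frac{373922}{63} \approx -5935.3$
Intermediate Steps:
$V = -96$ ($V = 8 \left(- 4 \left(-2 + 5\right)\right) = 8 \left(\left(-4\right) 3\right) = 8 \left(-12\right) = -96$)
$\left(\frac{I}{63} + V\right) 62 = \left(\frac{17}{63} - 96\right) 62 = \left(- \frac{6031}{63}\right) 62 = - \frac{373922}{63}$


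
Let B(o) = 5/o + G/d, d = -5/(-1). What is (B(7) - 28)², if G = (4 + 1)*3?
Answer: 28900/49 ≈ 589.80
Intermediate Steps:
d = 5 (d = -5*(-1) = 5)
G = 15 (G = 5*3 = 15)
B(o) = 3 + 5/o (B(o) = 5/o + 15/5 = 5/o + 15*(⅕) = 5/o + 3 = 3 + 5/o)
(B(7) - 28)² = ((3 + 5/7) - 28)² = (26/7 - 28)² = (-170/7)² = 28900/49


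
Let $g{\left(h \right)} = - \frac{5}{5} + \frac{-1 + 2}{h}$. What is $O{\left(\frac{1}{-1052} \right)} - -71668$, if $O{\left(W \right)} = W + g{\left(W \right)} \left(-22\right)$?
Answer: $\frac{99765367}{1052} \approx 94834.0$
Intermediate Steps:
$g{\left(h \right)} = -1 + \frac{1}{h}$ ($g{\left(h \right)} = \left(-5\right) \frac{1}{5} + 1 \frac{1}{h} = -1 + \frac{1}{h}$)
$O{\left(W \right)} = W - \frac{22 \left(1 - W\right)}{W}$ ($O{\left(W \right)} = W + \frac{1 - W}{W} \left(-22\right) = W - \frac{22 \left(1 - W\right)}{W}$)
$O{\left(\frac{1}{-1052} \right)} - -71668 = \left(22 + \frac{1}{-1052} - \frac{22}{\frac{1}{-1052}}\right) - -71668 = \left(22 - \frac{1}{1052} - \frac{22}{- \frac{1}{1052}}\right) + 71668 = \left(22 - \frac{1}{1052} - -23144\right) + 71668 = \left(22 - \frac{1}{1052} + 23144\right) + 71668 = \frac{24370631}{1052} + 71668 = \frac{99765367}{1052}$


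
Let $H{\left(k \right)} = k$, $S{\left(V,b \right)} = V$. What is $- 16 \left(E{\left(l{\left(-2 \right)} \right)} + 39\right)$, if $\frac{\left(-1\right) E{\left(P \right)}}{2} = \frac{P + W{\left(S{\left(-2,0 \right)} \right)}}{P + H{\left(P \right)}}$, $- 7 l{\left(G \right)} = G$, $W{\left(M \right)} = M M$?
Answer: $-384$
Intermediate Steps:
$W{\left(M \right)} = M^{2}$
$l{\left(G \right)} = - \frac{G}{7}$
$E{\left(P \right)} = - \frac{4 + P}{P}$ ($E{\left(P \right)} = - 2 \frac{P + \left(-2\right)^{2}}{P + P} = - 2 \frac{P + 4}{2 P} = - 2 \left(4 + P\right) \frac{1}{2 P} = - 2 \frac{4 + P}{2 P} = - \frac{4 + P}{P}$)
$- 16 \left(E{\left(l{\left(-2 \right)} \right)} + 39\right) = - 16 \left(\frac{-4 - \left(- \frac{1}{7}\right) \left(-2\right)}{\left(- \frac{1}{7}\right) \left(-2\right)} + 39\right) = - 16 \left(\frac{-4 - \frac{2}{7}}{\frac{2}{7}} + 39\right) = - 16 \left(\frac{7 \left(-4 - \frac{2}{7}\right)}{2} + 39\right) = - 16 \left(\frac{7}{2} \left(- \frac{30}{7}\right) + 39\right) = - 16 \left(-15 + 39\right) = \left(-16\right) 24 = -384$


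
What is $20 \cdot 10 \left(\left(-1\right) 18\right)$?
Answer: $-3600$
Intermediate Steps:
$20 \cdot 10 \left(\left(-1\right) 18\right) = 200 \left(-18\right) = -3600$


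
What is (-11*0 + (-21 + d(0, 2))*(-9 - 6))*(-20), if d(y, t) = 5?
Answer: -4800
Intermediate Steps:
(-11*0 + (-21 + d(0, 2))*(-9 - 6))*(-20) = (-11*0 + (-21 + 5)*(-9 - 6))*(-20) = (0 - 16*(-15))*(-20) = (0 + 240)*(-20) = 240*(-20) = -4800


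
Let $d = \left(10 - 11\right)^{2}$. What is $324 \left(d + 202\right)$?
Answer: $65772$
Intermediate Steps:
$d = 1$ ($d = \left(-1\right)^{2} = 1$)
$324 \left(d + 202\right) = 324 \left(1 + 202\right) = 324 \cdot 203 = 65772$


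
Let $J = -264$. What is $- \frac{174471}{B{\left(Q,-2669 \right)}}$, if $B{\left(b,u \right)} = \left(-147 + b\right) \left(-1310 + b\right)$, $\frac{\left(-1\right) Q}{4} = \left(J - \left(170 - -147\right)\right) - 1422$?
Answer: $- \frac{5287}{1597310} \approx -0.0033099$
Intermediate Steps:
$Q = 8012$ ($Q = - 4 \left(\left(-264 - \left(170 - -147\right)\right) - 1422\right) = - 4 \left(\left(-264 - \left(170 + 147\right)\right) - 1422\right) = - 4 \left(\left(-264 - 317\right) - 1422\right) = - 4 \left(-581 - 1422\right) = \left(-4\right) \left(-2003\right) = 8012$)
$B{\left(b,u \right)} = \left(-1310 + b\right) \left(-147 + b\right)$
$- \frac{174471}{B{\left(Q,-2669 \right)}} = - \frac{174471}{192570 + 8012^{2} - 11673484} = - \frac{174471}{192570 + 64192144 - 11673484} = - \frac{174471}{52711230} = \left(-174471\right) \frac{1}{52711230} = - \frac{5287}{1597310}$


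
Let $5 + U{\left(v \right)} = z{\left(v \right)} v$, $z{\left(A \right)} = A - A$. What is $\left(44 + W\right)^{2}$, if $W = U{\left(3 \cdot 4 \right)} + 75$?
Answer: $12996$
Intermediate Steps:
$z{\left(A \right)} = 0$
$U{\left(v \right)} = -5$ ($U{\left(v \right)} = -5 + 0 v = -5 + 0 = -5$)
$W = 70$ ($W = -5 + 75 = 70$)
$\left(44 + W\right)^{2} = \left(44 + 70\right)^{2} = 114^{2} = 12996$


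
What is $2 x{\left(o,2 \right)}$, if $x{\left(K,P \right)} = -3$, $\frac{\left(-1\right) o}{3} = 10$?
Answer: $-6$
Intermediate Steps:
$o = -30$ ($o = \left(-3\right) 10 = -30$)
$2 x{\left(o,2 \right)} = 2 \left(-3\right) = -6$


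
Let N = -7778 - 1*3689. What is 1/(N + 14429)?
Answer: 1/2962 ≈ 0.00033761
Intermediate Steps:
N = -11467 (N = -7778 - 3689 = -11467)
1/(N + 14429) = 1/(-11467 + 14429) = 1/2962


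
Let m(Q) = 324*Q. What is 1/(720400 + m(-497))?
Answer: 1/559372 ≈ 1.7877e-6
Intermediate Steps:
1/(720400 + m(-497)) = 1/(720400 + 324*(-497)) = 1/(720400 - 161028) = 1/559372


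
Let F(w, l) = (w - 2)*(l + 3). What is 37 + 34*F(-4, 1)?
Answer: -779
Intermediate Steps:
F(w, l) = (-2 + w)*(3 + l)
37 + 34*F(-4, 1) = 37 + 34*(-6 - 2*1 + 3*(-4) + 1*(-4)) = 37 + 34*(-6 - 2 - 12 - 4) = 37 + 34*(-24) = 37 - 816 = -779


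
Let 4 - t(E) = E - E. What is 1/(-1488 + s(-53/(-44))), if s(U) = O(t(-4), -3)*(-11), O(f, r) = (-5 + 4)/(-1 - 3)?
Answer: -4/5963 ≈ -0.00067080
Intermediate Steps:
t(E) = 4 (t(E) = 4 - (E - E) = 4 - 1*0 = 4 + 0 = 4)
O(f, r) = 1/4 (O(f, r) = -1/(-4) = -1*(-1/4) = 1/4)
s(U) = -11/4 (s(U) = (1/4)*(-11) = -11/4)
1/(-1488 + s(-53/(-44))) = 1/(-1488 - 11/4) = 1/(-5963/4) = -4/5963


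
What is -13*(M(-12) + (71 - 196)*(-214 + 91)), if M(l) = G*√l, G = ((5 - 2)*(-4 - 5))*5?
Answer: -199875 + 3510*I*√3 ≈ -1.9988e+5 + 6079.5*I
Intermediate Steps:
G = -135 (G = (3*(-9))*5 = -27*5 = -135)
M(l) = -135*√l
-13*(M(-12) + (71 - 196)*(-214 + 91)) = -13*(-270*I*√3 + (71 - 196)*(-214 + 91)) = -13*(-270*I*√3 - 125*(-123)) = -13*(-270*I*√3 + 15375) = -13*(15375 - 270*I*√3) = -199875 + 3510*I*√3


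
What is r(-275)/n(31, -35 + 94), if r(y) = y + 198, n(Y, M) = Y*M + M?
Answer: -77/1888 ≈ -0.040784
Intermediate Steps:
n(Y, M) = M + M*Y (n(Y, M) = M*Y + M = M + M*Y)
r(y) = 198 + y
r(-275)/n(31, -35 + 94) = (198 - 275)/(((-35 + 94)*(1 + 31))) = -77/(59*32) = -77/1888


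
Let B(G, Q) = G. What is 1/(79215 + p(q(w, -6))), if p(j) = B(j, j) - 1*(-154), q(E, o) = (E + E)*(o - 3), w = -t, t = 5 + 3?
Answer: 1/79513 ≈ 1.2577e-5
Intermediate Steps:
t = 8
w = -8 (w = -1*8 = -8)
q(E, o) = 2*E*(-3 + o) (q(E, o) = (2*E)*(-3 + o) = 2*E*(-3 + o))
p(j) = 154 + j (p(j) = j - 1*(-154) = j + 154 = 154 + j)
1/(79215 + p(q(w, -6))) = 1/(79215 + (154 + 2*(-8)*(-3 - 6))) = 1/(79215 + (154 + 2*(-8)*(-9))) = 1/(79215 + (154 + 144)) = 1/(79215 + 298) = 1/79513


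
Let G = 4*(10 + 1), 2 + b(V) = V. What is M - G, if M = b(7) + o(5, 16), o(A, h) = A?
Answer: -34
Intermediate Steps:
b(V) = -2 + V
M = 10 (M = (-2 + 7) + 5 = 5 + 5 = 10)
G = 44 (G = 4*11 = 44)
M - G = 10 - 1*44 = 10 - 44 = -34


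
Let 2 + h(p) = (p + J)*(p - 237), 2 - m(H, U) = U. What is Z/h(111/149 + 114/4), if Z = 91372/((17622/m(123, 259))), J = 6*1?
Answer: 1042674582808/5730928518051 ≈ 0.18194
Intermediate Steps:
m(H, U) = 2 - U
J = 6
h(p) = -2 + (-237 + p)*(6 + p) (h(p) = -2 + (p + 6)*(p - 237) = -2 + (6 + p)*(-237 + p) = -2 + (-237 + p)*(6 + p))
Z = -11741302/8811 (Z = 91372/((17622/(2 - 1*259))) = 91372/((17622/(2 - 259))) = 91372/((17622/(-257))) = 91372/((17622*(-1/257))) = 91372/(-17622/257) = 91372*(-257/17622) = -11741302/8811 ≈ -1332.6)
Z/h(111/149 + 114/4) = -11741302/(8811*(-1424 + (111/149 + 114/4)² - 231*(111/149 + 114/4))) = -11741302/(8811*(-1424 + (111*(1/149) + 114*(¼))² - 231*(111*(1/149) + 114*(¼)))) = -11741302/(8811*(-1424 + (111/149 + 57/2)² - 231*(111/149 + 57/2))) = -11741302/(8811*(-1424 + (8715/298)² - 231*8715/298)) = -11741302/(8811*(-1424 + 75951225/88804 - 2013165/298)) = -11741302/(8811*(-650428841/88804)) = -11741302/8811*(-88804/650428841) = 1042674582808/5730928518051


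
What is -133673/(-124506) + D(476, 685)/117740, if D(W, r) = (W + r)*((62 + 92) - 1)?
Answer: 18927516659/7329668220 ≈ 2.5823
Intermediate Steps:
D(W, r) = 153*W + 153*r (D(W, r) = (W + r)*(154 - 1) = (W + r)*153 = 153*W + 153*r)
-133673/(-124506) + D(476, 685)/117740 = -133673/(-124506) + (153*476 + 153*685)/117740 = -133673*(-1/124506) + (72828 + 104805)*(1/117740) = 133673/124506 + 177633*(1/117740) = 133673/124506 + 177633/117740 = 18927516659/7329668220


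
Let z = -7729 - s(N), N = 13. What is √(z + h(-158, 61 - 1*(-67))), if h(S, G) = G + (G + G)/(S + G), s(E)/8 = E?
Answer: I*√1735545/15 ≈ 87.827*I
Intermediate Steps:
s(E) = 8*E
z = -7833 (z = -7729 - 8*13 = -7729 - 1*104 = -7729 - 104 = -7833)
h(S, G) = G + 2*G/(G + S) (h(S, G) = G + (2*G)/(G + S) = G + 2*G/(G + S))
√(z + h(-158, 61 - 1*(-67))) = √(-7833 + (61 - 1*(-67))*(2 + (61 - 1*(-67)) - 158)/((61 - 1*(-67)) - 158)) = √(-7833 + (61 + 67)*(2 + (61 + 67) - 158)/((61 + 67) - 158)) = √(-7833 + 128*(2 + 128 - 158)/(128 - 158)) = √(-7833 + 128*(-28)/(-30)) = √(-7833 + 128*(-1/30)*(-28)) = √(-7833 + 1792/15) = √(-115703/15) = I*√1735545/15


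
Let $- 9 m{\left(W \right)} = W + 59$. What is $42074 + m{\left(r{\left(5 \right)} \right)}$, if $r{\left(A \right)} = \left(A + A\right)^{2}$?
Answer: $\frac{126169}{3} \approx 42056.0$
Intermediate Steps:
$r{\left(A \right)} = 4 A^{2}$ ($r{\left(A \right)} = \left(2 A\right)^{2} = 4 A^{2}$)
$m{\left(W \right)} = - \frac{59}{9} - \frac{W}{9}$ ($m{\left(W \right)} = - \frac{W + 59}{9} = - \frac{59 + W}{9} = - \frac{59}{9} - \frac{W}{9}$)
$42074 + m{\left(r{\left(5 \right)} \right)} = 42074 - \left(\frac{59}{9} + \frac{4 \cdot 5^{2}}{9}\right) = 42074 - \left(\frac{59}{9} + \frac{4 \cdot 25}{9}\right) = 42074 - \frac{53}{3} = \frac{126169}{3}$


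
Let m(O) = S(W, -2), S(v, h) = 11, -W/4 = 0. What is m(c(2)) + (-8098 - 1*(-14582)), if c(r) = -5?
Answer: 6495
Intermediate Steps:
W = 0 (W = -4*0 = 0)
m(O) = 11
m(c(2)) + (-8098 - 1*(-14582)) = 11 + (-8098 - 1*(-14582)) = 11 + (-8098 + 14582) = 11 + 6484 = 6495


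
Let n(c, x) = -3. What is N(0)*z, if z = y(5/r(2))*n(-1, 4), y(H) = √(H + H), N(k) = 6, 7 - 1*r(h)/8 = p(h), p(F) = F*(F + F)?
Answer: -9*I*√5 ≈ -20.125*I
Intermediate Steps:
p(F) = 2*F² (p(F) = F*(2*F) = 2*F²)
r(h) = 56 - 16*h²
y(H) = √2*√H (y(H) = √(2*H) = √2*√H)
z = -3*I*√5/2 (z = (√2*√(5/(56 - 16*2²)))*(-3) = (√2*√(5/(56 - 16*4)))*(-3) = (√2*√(5/(56 - 64)))*(-3) = (√2*√(5/(-8)))*(-3) = (√2*√(5*(-⅛)))*(-3) = (√2*√(-5/8))*(-3) = (√2*(I*√10/4))*(-3) = (I*√5/2)*(-3) = -3*I*√5/2 ≈ -3.3541*I)
N(0)*z = 6*(-3*I*√5/2) = -9*I*√5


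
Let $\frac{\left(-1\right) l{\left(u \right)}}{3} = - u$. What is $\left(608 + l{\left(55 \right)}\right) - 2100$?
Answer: $-1327$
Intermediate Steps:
$l{\left(u \right)} = 3 u$ ($l{\left(u \right)} = - 3 \left(- u\right) = 3 u$)
$\left(608 + l{\left(55 \right)}\right) - 2100 = \left(608 + 3 \cdot 55\right) - 2100 = \left(608 + 165\right) - 2100 = 773 - 2100 = -1327$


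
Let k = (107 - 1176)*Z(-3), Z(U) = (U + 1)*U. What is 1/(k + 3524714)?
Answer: 1/3518300 ≈ 2.8423e-7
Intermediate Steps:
Z(U) = U*(1 + U) (Z(U) = (1 + U)*U = U*(1 + U))
k = -6414 (k = (107 - 1176)*(-3*(1 - 3)) = -(-3207)*(-2) = -1069*6 = -6414)
1/(k + 3524714) = 1/(-6414 + 3524714) = 1/3518300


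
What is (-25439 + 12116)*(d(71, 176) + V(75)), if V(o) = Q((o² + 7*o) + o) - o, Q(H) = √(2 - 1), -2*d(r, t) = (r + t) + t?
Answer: 7607433/2 ≈ 3.8037e+6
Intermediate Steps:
d(r, t) = -t - r/2 (d(r, t) = -((r + t) + t)/2 = -(r + 2*t)/2 = -t - r/2)
Q(H) = 1 (Q(H) = √1 = 1)
V(o) = 1 - o
(-25439 + 12116)*(d(71, 176) + V(75)) = (-25439 + 12116)*((-1*176 - ½*71) + (1 - 1*75)) = -13323*((-176 - 71/2) + (1 - 75)) = -13323*(-423/2 - 74) = -13323*(-571/2) = 7607433/2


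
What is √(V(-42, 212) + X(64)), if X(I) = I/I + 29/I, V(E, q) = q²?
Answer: √2876509/8 ≈ 212.00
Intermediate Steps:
X(I) = 1 + 29/I
√(V(-42, 212) + X(64)) = √(212² + (29 + 64)/64) = √(44944 + (1/64)*93) = √(44944 + 93/64) = √(2876509/64) = √2876509/8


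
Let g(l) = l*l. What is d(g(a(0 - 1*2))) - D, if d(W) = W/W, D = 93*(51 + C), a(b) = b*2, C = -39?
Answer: -1115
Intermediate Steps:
a(b) = 2*b
g(l) = l²
D = 1116 (D = 93*(51 - 39) = 93*12 = 1116)
d(W) = 1
d(g(a(0 - 1*2))) - D = 1 - 1*1116 = 1 - 1116 = -1115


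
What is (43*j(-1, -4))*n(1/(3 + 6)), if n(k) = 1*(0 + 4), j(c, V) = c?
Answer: -172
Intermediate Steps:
n(k) = 4 (n(k) = 1*4 = 4)
(43*j(-1, -4))*n(1/(3 + 6)) = (43*(-1))*4 = -43*4 = -172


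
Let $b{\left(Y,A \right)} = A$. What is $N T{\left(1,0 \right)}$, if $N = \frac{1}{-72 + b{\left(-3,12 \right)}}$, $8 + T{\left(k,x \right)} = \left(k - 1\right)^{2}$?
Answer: $\frac{2}{15} \approx 0.13333$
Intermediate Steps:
$T{\left(k,x \right)} = -8 + \left(-1 + k\right)^{2}$ ($T{\left(k,x \right)} = -8 + \left(k - 1\right)^{2} = -8 + \left(-1 + k\right)^{2}$)
$N = - \frac{1}{60}$ ($N = \frac{1}{-72 + 12} = \frac{1}{-60} = - \frac{1}{60} \approx -0.016667$)
$N T{\left(1,0 \right)} = - \frac{-8 + \left(-1 + 1\right)^{2}}{60} = - \frac{-8 + 0^{2}}{60} = - \frac{-8 + 0}{60} = \left(- \frac{1}{60}\right) \left(-8\right) = \frac{2}{15}$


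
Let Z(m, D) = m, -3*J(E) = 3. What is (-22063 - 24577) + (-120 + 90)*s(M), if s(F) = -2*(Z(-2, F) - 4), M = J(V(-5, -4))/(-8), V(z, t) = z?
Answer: -47000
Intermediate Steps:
J(E) = -1 (J(E) = -1/3*3 = -1)
M = 1/8 (M = -1/(-8) = -1*(-1/8) = 1/8 ≈ 0.12500)
s(F) = 12 (s(F) = -2*(-2 - 4) = -2*(-6) = 12)
(-22063 - 24577) + (-120 + 90)*s(M) = (-22063 - 24577) + (-120 + 90)*12 = -46640 - 30*12 = -46640 - 360 = -47000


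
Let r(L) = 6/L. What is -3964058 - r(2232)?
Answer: -1474629577/372 ≈ -3.9641e+6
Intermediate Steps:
-3964058 - r(2232) = -3964058 - 6/2232 = -3964058 - 1*1/372 = -3964058 - 1/372 = -1474629577/372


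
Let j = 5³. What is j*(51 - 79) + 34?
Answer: -3466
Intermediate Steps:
j = 125
j*(51 - 79) + 34 = 125*(51 - 79) + 34 = 125*(-28) + 34 = -3500 + 34 = -3466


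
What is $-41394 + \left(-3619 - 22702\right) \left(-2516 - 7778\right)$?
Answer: $270906980$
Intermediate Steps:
$-41394 + \left(-3619 - 22702\right) \left(-2516 - 7778\right) = -41394 - -270948374 = -41394 + 270948374 = 270906980$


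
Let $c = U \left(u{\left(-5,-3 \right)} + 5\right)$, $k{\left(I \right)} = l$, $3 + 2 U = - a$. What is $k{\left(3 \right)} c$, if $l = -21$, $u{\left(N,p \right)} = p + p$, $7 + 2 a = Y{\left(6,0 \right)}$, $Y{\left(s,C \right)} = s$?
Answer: $- \frac{105}{4} \approx -26.25$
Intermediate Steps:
$a = - \frac{1}{2}$ ($a = - \frac{7}{2} + \frac{1}{2} \cdot 6 = - \frac{7}{2} + 3 = - \frac{1}{2} \approx -0.5$)
$u{\left(N,p \right)} = 2 p$
$U = - \frac{5}{4}$ ($U = - \frac{3}{2} + \frac{\left(-1\right) \left(- \frac{1}{2}\right)}{2} = - \frac{3}{2} + \frac{1}{2} \cdot \frac{1}{2} = - \frac{3}{2} + \frac{1}{4} = - \frac{5}{4} \approx -1.25$)
$k{\left(I \right)} = -21$
$c = \frac{5}{4}$ ($c = - \frac{5 \left(2 \left(-3\right) + 5\right)}{4} = - \frac{5 \left(-6 + 5\right)}{4} = \left(- \frac{5}{4}\right) \left(-1\right) = \frac{5}{4} \approx 1.25$)
$k{\left(3 \right)} c = \left(-21\right) \frac{5}{4} = - \frac{105}{4}$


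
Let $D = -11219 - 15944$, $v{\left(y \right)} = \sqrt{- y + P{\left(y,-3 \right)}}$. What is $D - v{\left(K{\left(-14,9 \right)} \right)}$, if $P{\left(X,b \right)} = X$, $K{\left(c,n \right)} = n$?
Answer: $-27163$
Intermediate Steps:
$v{\left(y \right)} = 0$ ($v{\left(y \right)} = \sqrt{- y + y} = \sqrt{0} = 0$)
$D = -27163$ ($D = -11219 - 15944 = -27163$)
$D - v{\left(K{\left(-14,9 \right)} \right)} = -27163 - 0 = -27163 + 0 = -27163$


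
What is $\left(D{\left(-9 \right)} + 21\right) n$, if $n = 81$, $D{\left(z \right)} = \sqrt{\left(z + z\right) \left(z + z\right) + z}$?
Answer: $1701 + 243 \sqrt{35} \approx 3138.6$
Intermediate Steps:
$D{\left(z \right)} = \sqrt{z + 4 z^{2}}$ ($D{\left(z \right)} = \sqrt{2 z 2 z + z} = \sqrt{4 z^{2} + z} = \sqrt{z + 4 z^{2}}$)
$\left(D{\left(-9 \right)} + 21\right) n = \left(\sqrt{- 9 \left(1 + 4 \left(-9\right)\right)} + 21\right) 81 = \left(\sqrt{- 9 \left(1 - 36\right)} + 21\right) 81 = \left(\sqrt{\left(-9\right) \left(-35\right)} + 21\right) 81 = \left(\sqrt{315} + 21\right) 81 = \left(3 \sqrt{35} + 21\right) 81 = \left(21 + 3 \sqrt{35}\right) 81 = 1701 + 243 \sqrt{35}$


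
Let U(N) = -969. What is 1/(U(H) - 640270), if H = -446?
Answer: -1/641239 ≈ -1.5595e-6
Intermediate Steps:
1/(U(H) - 640270) = 1/(-969 - 640270) = 1/(-641239) = -1/641239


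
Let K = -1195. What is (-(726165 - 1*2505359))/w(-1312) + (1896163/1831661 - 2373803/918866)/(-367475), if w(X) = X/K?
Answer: 77808955428151008055545/48014477751871088 ≈ 1.6205e+6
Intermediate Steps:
w(X) = -X/1195 (w(X) = X/(-1195) = X*(-1/1195) = -X/1195)
(-(726165 - 1*2505359))/w(-1312) + (1896163/1831661 - 2373803/918866)/(-367475) = (-(726165 - 1*2505359))/((-1/1195*(-1312))) + (1896163/1831661 - 2373803/918866)/(-367475) = (-(726165 - 2505359))/(1312/1195) + (1896163*(1/1831661) - 2373803*1/918866)*(-1/367475) = -1*(-1779194)*(1195/1312) + (1896163/1831661 - 2373803/918866)*(-1/367475) = 1779194*(1195/1312) - 15418240625/9958881754*(-1/367475) = 1063068415/656 + 616729625/146385602902046 = 77808955428151008055545/48014477751871088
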